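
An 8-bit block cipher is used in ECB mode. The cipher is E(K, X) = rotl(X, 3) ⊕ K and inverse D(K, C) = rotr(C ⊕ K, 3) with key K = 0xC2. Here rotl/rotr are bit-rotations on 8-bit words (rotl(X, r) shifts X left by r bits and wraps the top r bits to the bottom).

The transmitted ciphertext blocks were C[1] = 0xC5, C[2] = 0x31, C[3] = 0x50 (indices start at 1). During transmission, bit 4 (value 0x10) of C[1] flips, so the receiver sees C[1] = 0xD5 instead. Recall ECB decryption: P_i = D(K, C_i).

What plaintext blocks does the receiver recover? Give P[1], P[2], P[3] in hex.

Only C[1] changed, to 0xD5. In ECB, a change in C_i affects only P_i. Decrypting the received ciphertext:
P[1]: D(K, 0xD5) = 0xE2.
P[2]: D(K, 0x31) = 0x7E.
P[3]: D(K, 0x50) = 0x52.
Blocks that differ from the original plaintext: P[1].

P[1] = 0xE2, P[2] = 0x7E, P[3] = 0x52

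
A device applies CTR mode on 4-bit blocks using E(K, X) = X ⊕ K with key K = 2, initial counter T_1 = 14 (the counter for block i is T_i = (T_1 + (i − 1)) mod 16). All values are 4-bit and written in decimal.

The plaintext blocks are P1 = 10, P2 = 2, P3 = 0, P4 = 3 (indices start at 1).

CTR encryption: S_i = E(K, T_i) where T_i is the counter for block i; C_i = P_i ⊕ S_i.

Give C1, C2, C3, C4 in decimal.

C1 = 6, C2 = 15, C3 = 2, C4 = 0

C1: T = 14, S = E(K, T) = 12; 10 ⊕ 12 = 6.
C2: T = 15, S = E(K, T) = 13; 2 ⊕ 13 = 15.
C3: T = 0, S = E(K, T) = 2; 0 ⊕ 2 = 2.
C4: T = 1, S = E(K, T) = 3; 3 ⊕ 3 = 0.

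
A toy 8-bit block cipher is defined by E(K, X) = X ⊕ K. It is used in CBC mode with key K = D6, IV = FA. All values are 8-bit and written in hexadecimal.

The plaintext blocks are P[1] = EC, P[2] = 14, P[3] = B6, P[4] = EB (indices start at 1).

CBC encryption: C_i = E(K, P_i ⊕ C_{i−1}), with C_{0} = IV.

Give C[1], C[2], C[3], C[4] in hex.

C[1]: P[1] ⊕ FA = 16; E(K, 16) = C0.
C[2]: P[2] ⊕ C0 = D4; E(K, D4) = 02.
C[3]: P[3] ⊕ 02 = B4; E(K, B4) = 62.
C[4]: P[4] ⊕ 62 = 89; E(K, 89) = 5F.

C[1] = C0, C[2] = 02, C[3] = 62, C[4] = 5F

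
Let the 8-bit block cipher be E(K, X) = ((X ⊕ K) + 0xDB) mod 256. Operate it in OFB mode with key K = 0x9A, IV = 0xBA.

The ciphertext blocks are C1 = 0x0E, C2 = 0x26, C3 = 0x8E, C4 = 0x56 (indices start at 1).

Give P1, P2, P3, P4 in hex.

P1 = 0xF5, P2 = 0x1A, P3 = 0x0F, P4 = 0xA0

OFB decryption: S_i = E(K, S_{i−1}) with S_{0} = IV; P_i = C_i ⊕ S_i.
P1: S = E(K, 0xBA) = 0xFB; 0x0E ⊕ 0xFB = 0xF5.
P2: S = E(K, 0xFB) = 0x3C; 0x26 ⊕ 0x3C = 0x1A.
P3: S = E(K, 0x3C) = 0x81; 0x8E ⊕ 0x81 = 0x0F.
P4: S = E(K, 0x81) = 0xF6; 0x56 ⊕ 0xF6 = 0xA0.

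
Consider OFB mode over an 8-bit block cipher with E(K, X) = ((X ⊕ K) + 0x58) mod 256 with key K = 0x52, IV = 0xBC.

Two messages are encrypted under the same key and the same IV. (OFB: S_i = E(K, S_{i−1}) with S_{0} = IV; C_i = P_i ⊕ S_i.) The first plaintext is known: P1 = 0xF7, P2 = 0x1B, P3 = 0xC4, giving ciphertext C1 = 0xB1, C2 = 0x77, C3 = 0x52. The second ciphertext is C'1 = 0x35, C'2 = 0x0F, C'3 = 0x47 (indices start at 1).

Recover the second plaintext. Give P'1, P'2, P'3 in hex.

P'1 = 0x73, P'2 = 0x63, P'3 = 0xD1

In OFB with a reused IV, both messages share the same keystream S_i, so C_i ⊕ C'_i = P_i ⊕ P'_i and thus P'_i = P_i ⊕ C_i ⊕ C'_i.
P'1: 0xF7 ⊕ 0xB1 ⊕ 0x35 = 0x73.
P'2: 0x1B ⊕ 0x77 ⊕ 0x0F = 0x63.
P'3: 0xC4 ⊕ 0x52 ⊕ 0x47 = 0xD1.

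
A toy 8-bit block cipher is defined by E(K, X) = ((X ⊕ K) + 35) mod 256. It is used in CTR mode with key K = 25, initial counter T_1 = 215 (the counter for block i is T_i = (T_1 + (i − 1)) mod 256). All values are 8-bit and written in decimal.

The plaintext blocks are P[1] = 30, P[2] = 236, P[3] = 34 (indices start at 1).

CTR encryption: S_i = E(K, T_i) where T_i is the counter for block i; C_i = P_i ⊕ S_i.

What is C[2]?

C[2] = 8

C[1]: T = 215, S = E(K, T) = 241; 30 ⊕ 241 = 239.
C[2]: T = 216, S = E(K, T) = 228; 236 ⊕ 228 = 8.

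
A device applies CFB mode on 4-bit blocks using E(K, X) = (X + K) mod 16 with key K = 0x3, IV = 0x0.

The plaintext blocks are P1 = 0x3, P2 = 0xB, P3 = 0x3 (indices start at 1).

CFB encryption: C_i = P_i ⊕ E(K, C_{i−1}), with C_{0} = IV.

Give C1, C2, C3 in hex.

C1: E(K, 0x0) = 0x3; 0x3 ⊕ 0x3 = 0x0.
C2: E(K, 0x0) = 0x3; 0xB ⊕ 0x3 = 0x8.
C3: E(K, 0x8) = 0xB; 0x3 ⊕ 0xB = 0x8.

C1 = 0x0, C2 = 0x8, C3 = 0x8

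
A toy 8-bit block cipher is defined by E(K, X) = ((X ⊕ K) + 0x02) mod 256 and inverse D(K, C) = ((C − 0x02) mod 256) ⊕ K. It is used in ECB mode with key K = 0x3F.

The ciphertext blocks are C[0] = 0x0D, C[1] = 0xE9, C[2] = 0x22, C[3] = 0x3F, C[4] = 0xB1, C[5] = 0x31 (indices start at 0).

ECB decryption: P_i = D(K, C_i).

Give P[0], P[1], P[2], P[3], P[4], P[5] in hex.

P[0] = 0x34, P[1] = 0xD8, P[2] = 0x1F, P[3] = 0x02, P[4] = 0x90, P[5] = 0x10

P[0]: D(K, 0x0D) = 0x34.
P[1]: D(K, 0xE9) = 0xD8.
P[2]: D(K, 0x22) = 0x1F.
P[3]: D(K, 0x3F) = 0x02.
P[4]: D(K, 0xB1) = 0x90.
P[5]: D(K, 0x31) = 0x10.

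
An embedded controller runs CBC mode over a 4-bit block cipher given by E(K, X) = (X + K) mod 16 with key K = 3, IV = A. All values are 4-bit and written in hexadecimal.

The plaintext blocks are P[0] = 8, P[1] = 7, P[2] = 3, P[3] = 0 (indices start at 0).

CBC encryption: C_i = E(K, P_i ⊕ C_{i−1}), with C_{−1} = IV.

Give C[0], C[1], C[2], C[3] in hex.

C[0] = 5, C[1] = 5, C[2] = 9, C[3] = C

C[0]: P[0] ⊕ A = 2; E(K, 2) = 5.
C[1]: P[1] ⊕ 5 = 2; E(K, 2) = 5.
C[2]: P[2] ⊕ 5 = 6; E(K, 6) = 9.
C[3]: P[3] ⊕ 9 = 9; E(K, 9) = C.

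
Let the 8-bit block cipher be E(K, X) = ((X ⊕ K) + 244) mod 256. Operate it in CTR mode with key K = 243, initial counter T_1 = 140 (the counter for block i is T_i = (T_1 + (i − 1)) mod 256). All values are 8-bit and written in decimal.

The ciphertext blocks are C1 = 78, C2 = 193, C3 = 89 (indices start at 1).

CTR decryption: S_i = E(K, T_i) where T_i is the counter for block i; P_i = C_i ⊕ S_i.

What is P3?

P3 = 40

P3: T = 142, S = E(K, T) = 113; 89 ⊕ 113 = 40.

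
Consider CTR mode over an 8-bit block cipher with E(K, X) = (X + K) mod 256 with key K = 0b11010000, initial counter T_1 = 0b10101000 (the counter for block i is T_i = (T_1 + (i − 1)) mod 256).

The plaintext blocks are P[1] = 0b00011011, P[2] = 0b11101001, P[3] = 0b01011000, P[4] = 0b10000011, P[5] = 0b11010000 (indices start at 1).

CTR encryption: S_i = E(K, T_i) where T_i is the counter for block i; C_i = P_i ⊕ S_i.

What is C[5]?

C[5] = 0b10101100

C[1]: T = 0b10101000, S = E(K, T) = 0b01111000; 0b00011011 ⊕ 0b01111000 = 0b01100011.
C[2]: T = 0b10101001, S = E(K, T) = 0b01111001; 0b11101001 ⊕ 0b01111001 = 0b10010000.
C[3]: T = 0b10101010, S = E(K, T) = 0b01111010; 0b01011000 ⊕ 0b01111010 = 0b00100010.
C[4]: T = 0b10101011, S = E(K, T) = 0b01111011; 0b10000011 ⊕ 0b01111011 = 0b11111000.
C[5]: T = 0b10101100, S = E(K, T) = 0b01111100; 0b11010000 ⊕ 0b01111100 = 0b10101100.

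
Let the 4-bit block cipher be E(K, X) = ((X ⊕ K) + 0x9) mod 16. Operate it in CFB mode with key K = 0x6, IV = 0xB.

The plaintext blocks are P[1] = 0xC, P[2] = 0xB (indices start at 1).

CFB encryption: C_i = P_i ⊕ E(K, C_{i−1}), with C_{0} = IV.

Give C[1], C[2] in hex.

C[1]: E(K, 0xB) = 0x6; 0xC ⊕ 0x6 = 0xA.
C[2]: E(K, 0xA) = 0x5; 0xB ⊕ 0x5 = 0xE.

C[1] = 0xA, C[2] = 0xE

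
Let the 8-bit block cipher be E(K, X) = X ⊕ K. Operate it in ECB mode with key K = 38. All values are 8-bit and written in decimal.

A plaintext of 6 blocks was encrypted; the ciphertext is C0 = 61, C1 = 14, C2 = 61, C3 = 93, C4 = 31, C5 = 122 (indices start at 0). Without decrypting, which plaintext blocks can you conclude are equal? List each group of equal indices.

ECB encrypts each block independently with the same key, so equal ciphertext blocks imply equal plaintext blocks.
C0 = C2 = 61, so P0 = P2.

P0 = P2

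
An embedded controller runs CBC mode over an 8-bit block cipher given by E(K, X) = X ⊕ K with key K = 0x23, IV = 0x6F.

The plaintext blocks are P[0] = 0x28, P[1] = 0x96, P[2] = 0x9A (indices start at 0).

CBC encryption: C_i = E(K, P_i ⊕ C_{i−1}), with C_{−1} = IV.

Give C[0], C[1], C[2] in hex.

C[0]: P[0] ⊕ 0x6F = 0x47; E(K, 0x47) = 0x64.
C[1]: P[1] ⊕ 0x64 = 0xF2; E(K, 0xF2) = 0xD1.
C[2]: P[2] ⊕ 0xD1 = 0x4B; E(K, 0x4B) = 0x68.

C[0] = 0x64, C[1] = 0xD1, C[2] = 0x68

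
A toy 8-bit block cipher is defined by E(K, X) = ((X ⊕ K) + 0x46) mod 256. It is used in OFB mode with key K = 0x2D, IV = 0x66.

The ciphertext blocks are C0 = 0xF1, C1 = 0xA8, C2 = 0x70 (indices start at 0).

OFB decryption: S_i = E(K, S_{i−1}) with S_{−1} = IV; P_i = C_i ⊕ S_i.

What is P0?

P0: S = E(K, 0x66) = 0x91; 0xF1 ⊕ 0x91 = 0x60.

P0 = 0x60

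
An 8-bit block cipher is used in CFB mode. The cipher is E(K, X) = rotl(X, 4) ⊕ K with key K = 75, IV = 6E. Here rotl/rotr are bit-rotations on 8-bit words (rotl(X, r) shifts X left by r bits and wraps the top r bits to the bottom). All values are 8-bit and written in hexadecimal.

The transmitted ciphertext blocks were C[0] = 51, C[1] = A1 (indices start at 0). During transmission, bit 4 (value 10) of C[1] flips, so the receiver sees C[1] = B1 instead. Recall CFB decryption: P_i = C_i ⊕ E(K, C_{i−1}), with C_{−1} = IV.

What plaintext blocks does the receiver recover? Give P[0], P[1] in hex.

Only C[1] changed, to B1. In CFB, a change in C_i flips the same bit in P_i and garbles P_{i+1}. Decrypting the received ciphertext:
P[0]: E(K, 6E) = 93; 51 ⊕ 93 = C2.
P[1]: E(K, 51) = 60; B1 ⊕ 60 = D1.
Blocks that differ from the original plaintext: P[1].

P[0] = C2, P[1] = D1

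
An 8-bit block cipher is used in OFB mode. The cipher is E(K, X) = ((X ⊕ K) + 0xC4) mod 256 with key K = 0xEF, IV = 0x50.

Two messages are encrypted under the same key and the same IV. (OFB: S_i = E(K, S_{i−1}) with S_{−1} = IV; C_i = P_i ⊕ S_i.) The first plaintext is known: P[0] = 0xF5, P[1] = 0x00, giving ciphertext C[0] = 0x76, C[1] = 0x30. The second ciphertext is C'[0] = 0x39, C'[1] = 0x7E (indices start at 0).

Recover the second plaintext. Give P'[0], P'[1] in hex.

In OFB with a reused IV, both messages share the same keystream S_i, so C_i ⊕ C'_i = P_i ⊕ P'_i and thus P'_i = P_i ⊕ C_i ⊕ C'_i.
P'[0]: 0xF5 ⊕ 0x76 ⊕ 0x39 = 0xBA.
P'[1]: 0x00 ⊕ 0x30 ⊕ 0x7E = 0x4E.

P'[0] = 0xBA, P'[1] = 0x4E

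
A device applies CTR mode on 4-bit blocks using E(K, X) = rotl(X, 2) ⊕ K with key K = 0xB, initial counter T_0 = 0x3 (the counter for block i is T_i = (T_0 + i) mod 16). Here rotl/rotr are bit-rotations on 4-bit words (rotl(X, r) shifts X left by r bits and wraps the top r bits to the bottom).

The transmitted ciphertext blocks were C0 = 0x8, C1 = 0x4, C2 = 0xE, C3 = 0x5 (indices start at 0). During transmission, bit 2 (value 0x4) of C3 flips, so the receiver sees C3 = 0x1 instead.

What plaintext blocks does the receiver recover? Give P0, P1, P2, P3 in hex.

CTR decryption: S_i = E(K, T_i) where T_i is the counter for block i; P_i = C_i ⊕ S_i.
Only C3 changed, to 0x1. In CTR, a change in C_i flips the same bit in P_i only; the keystream is unaffected. Decrypting the received ciphertext:
P0: T = 0x3, S = E(K, T) = 0x7; 0x8 ⊕ 0x7 = 0xF.
P1: T = 0x4, S = E(K, T) = 0xA; 0x4 ⊕ 0xA = 0xE.
P2: T = 0x5, S = E(K, T) = 0xE; 0xE ⊕ 0xE = 0x0.
P3: T = 0x6, S = E(K, T) = 0x2; 0x1 ⊕ 0x2 = 0x3.
Blocks that differ from the original plaintext: P3.

P0 = 0xF, P1 = 0xE, P2 = 0x0, P3 = 0x3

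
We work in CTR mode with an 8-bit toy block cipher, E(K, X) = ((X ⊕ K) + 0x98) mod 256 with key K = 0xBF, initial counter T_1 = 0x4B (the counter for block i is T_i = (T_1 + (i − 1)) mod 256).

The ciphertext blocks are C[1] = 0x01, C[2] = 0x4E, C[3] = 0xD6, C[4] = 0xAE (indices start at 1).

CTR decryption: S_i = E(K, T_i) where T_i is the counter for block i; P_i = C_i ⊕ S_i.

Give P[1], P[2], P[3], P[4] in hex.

P[1]: T = 0x4B, S = E(K, T) = 0x8C; 0x01 ⊕ 0x8C = 0x8D.
P[2]: T = 0x4C, S = E(K, T) = 0x8B; 0x4E ⊕ 0x8B = 0xC5.
P[3]: T = 0x4D, S = E(K, T) = 0x8A; 0xD6 ⊕ 0x8A = 0x5C.
P[4]: T = 0x4E, S = E(K, T) = 0x89; 0xAE ⊕ 0x89 = 0x27.

P[1] = 0x8D, P[2] = 0xC5, P[3] = 0x5C, P[4] = 0x27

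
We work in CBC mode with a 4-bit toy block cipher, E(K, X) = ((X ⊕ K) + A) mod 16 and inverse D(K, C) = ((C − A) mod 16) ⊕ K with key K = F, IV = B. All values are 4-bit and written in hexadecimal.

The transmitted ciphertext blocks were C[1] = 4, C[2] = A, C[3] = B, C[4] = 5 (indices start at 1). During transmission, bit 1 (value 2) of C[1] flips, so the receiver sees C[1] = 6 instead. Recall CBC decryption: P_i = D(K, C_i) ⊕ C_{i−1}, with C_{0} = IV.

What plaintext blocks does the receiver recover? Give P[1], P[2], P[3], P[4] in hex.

Only C[1] changed, to 6. In CBC, a change in C_i garbles P_i and flips the same bit in P_{i+1}. Decrypting the received ciphertext:
P[1]: D(K, 6) = 3; 3 ⊕ B = 8.
P[2]: D(K, A) = F; F ⊕ 6 = 9.
P[3]: D(K, B) = E; E ⊕ A = 4.
P[4]: D(K, 5) = 4; 4 ⊕ B = F.
Blocks that differ from the original plaintext: P[1], P[2].

P[1] = 8, P[2] = 9, P[3] = 4, P[4] = F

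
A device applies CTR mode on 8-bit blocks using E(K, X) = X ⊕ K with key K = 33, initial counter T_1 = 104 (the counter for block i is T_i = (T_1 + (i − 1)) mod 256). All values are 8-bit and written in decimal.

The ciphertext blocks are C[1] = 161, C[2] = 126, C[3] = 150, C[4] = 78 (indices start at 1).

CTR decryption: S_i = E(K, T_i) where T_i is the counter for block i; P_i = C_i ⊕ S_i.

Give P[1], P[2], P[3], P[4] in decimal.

P[1]: T = 104, S = E(K, T) = 73; 161 ⊕ 73 = 232.
P[2]: T = 105, S = E(K, T) = 72; 126 ⊕ 72 = 54.
P[3]: T = 106, S = E(K, T) = 75; 150 ⊕ 75 = 221.
P[4]: T = 107, S = E(K, T) = 74; 78 ⊕ 74 = 4.

P[1] = 232, P[2] = 54, P[3] = 221, P[4] = 4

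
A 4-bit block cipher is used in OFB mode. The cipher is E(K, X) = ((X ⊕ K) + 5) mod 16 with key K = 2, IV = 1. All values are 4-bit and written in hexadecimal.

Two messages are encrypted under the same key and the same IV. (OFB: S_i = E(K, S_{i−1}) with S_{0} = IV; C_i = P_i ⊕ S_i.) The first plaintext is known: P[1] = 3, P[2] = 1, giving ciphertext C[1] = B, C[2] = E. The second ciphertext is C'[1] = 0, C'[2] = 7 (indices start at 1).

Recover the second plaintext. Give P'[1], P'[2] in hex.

In OFB with a reused IV, both messages share the same keystream S_i, so C_i ⊕ C'_i = P_i ⊕ P'_i and thus P'_i = P_i ⊕ C_i ⊕ C'_i.
P'[1]: 3 ⊕ B ⊕ 0 = 8.
P'[2]: 1 ⊕ E ⊕ 7 = 8.

P'[1] = 8, P'[2] = 8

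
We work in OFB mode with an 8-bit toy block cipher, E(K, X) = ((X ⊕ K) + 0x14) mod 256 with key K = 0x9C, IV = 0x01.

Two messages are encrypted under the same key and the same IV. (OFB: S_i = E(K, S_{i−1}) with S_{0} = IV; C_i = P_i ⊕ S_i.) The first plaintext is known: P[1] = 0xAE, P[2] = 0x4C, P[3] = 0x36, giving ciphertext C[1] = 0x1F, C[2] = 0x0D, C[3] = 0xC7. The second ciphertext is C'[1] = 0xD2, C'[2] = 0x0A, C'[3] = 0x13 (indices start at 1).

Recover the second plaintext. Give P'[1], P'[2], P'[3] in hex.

P'[1] = 0x63, P'[2] = 0x4B, P'[3] = 0xE2

In OFB with a reused IV, both messages share the same keystream S_i, so C_i ⊕ C'_i = P_i ⊕ P'_i and thus P'_i = P_i ⊕ C_i ⊕ C'_i.
P'[1]: 0xAE ⊕ 0x1F ⊕ 0xD2 = 0x63.
P'[2]: 0x4C ⊕ 0x0D ⊕ 0x0A = 0x4B.
P'[3]: 0x36 ⊕ 0xC7 ⊕ 0x13 = 0xE2.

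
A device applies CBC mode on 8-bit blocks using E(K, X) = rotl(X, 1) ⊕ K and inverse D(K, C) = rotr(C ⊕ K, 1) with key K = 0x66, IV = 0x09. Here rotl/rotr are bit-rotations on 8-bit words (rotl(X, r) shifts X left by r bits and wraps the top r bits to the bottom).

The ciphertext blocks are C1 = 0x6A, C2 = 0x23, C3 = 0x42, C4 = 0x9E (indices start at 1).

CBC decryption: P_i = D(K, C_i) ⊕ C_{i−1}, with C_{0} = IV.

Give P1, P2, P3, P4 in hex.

P1 = 0x0F, P2 = 0xC8, P3 = 0x31, P4 = 0x3E

P1: D(K, 0x6A) = 0x06; 0x06 ⊕ 0x09 = 0x0F.
P2: D(K, 0x23) = 0xA2; 0xA2 ⊕ 0x6A = 0xC8.
P3: D(K, 0x42) = 0x12; 0x12 ⊕ 0x23 = 0x31.
P4: D(K, 0x9E) = 0x7C; 0x7C ⊕ 0x42 = 0x3E.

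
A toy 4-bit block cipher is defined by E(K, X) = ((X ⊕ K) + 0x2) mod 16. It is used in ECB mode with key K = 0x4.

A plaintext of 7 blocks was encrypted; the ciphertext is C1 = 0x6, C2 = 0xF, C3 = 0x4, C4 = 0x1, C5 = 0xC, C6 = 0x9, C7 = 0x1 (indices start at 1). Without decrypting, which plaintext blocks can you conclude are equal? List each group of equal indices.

P4 = P7

ECB encrypts each block independently with the same key, so equal ciphertext blocks imply equal plaintext blocks.
C4 = C7 = 0x1, so P4 = P7.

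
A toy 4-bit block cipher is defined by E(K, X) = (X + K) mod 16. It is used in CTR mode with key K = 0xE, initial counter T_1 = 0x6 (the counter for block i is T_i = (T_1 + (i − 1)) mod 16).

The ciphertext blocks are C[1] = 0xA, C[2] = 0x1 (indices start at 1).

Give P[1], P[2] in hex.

CTR decryption: S_i = E(K, T_i) where T_i is the counter for block i; P_i = C_i ⊕ S_i.
P[1]: T = 0x6, S = E(K, T) = 0x4; 0xA ⊕ 0x4 = 0xE.
P[2]: T = 0x7, S = E(K, T) = 0x5; 0x1 ⊕ 0x5 = 0x4.

P[1] = 0xE, P[2] = 0x4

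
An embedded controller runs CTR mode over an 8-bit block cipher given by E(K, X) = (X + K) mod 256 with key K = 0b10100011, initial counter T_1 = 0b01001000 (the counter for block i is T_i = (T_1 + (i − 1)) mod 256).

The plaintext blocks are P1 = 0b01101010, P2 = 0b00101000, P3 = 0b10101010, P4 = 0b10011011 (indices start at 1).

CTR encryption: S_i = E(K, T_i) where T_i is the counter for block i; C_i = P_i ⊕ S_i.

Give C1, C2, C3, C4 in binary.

C1 = 0b10000001, C2 = 0b11000100, C3 = 0b01000111, C4 = 0b01110101

C1: T = 0b01001000, S = E(K, T) = 0b11101011; 0b01101010 ⊕ 0b11101011 = 0b10000001.
C2: T = 0b01001001, S = E(K, T) = 0b11101100; 0b00101000 ⊕ 0b11101100 = 0b11000100.
C3: T = 0b01001010, S = E(K, T) = 0b11101101; 0b10101010 ⊕ 0b11101101 = 0b01000111.
C4: T = 0b01001011, S = E(K, T) = 0b11101110; 0b10011011 ⊕ 0b11101110 = 0b01110101.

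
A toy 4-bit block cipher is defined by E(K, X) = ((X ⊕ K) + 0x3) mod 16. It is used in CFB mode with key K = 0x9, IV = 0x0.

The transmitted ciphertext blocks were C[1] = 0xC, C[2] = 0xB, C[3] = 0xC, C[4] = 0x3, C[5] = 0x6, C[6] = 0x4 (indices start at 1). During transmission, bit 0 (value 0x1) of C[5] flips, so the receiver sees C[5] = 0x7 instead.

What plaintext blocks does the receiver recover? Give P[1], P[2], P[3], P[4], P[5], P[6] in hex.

P[1] = 0x0, P[2] = 0x3, P[3] = 0x9, P[4] = 0xB, P[5] = 0xA, P[6] = 0x5

CFB decryption: P_i = C_i ⊕ E(K, C_{i−1}), with C_{0} = IV.
Only C[5] changed, to 0x7. In CFB, a change in C_i flips the same bit in P_i and garbles P_{i+1}. Decrypting the received ciphertext:
P[1]: E(K, 0x0) = 0xC; 0xC ⊕ 0xC = 0x0.
P[2]: E(K, 0xC) = 0x8; 0xB ⊕ 0x8 = 0x3.
P[3]: E(K, 0xB) = 0x5; 0xC ⊕ 0x5 = 0x9.
P[4]: E(K, 0xC) = 0x8; 0x3 ⊕ 0x8 = 0xB.
P[5]: E(K, 0x3) = 0xD; 0x7 ⊕ 0xD = 0xA.
P[6]: E(K, 0x7) = 0x1; 0x4 ⊕ 0x1 = 0x5.
Blocks that differ from the original plaintext: P[5], P[6].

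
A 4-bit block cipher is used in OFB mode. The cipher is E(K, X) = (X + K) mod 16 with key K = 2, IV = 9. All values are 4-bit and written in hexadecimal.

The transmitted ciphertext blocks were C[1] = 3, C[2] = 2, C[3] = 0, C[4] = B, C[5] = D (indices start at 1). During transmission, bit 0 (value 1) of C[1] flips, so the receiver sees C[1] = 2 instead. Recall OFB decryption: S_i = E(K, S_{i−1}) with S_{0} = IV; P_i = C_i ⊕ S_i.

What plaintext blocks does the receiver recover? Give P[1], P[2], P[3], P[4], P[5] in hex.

Only C[1] changed, to 2. In OFB, a change in C_i flips the same bit in P_i only; the keystream is unaffected. Decrypting the received ciphertext:
P[1]: S = E(K, 9) = B; 2 ⊕ B = 9.
P[2]: S = E(K, B) = D; 2 ⊕ D = F.
P[3]: S = E(K, D) = F; 0 ⊕ F = F.
P[4]: S = E(K, F) = 1; B ⊕ 1 = A.
P[5]: S = E(K, 1) = 3; D ⊕ 3 = E.
Blocks that differ from the original plaintext: P[1].

P[1] = 9, P[2] = F, P[3] = F, P[4] = A, P[5] = E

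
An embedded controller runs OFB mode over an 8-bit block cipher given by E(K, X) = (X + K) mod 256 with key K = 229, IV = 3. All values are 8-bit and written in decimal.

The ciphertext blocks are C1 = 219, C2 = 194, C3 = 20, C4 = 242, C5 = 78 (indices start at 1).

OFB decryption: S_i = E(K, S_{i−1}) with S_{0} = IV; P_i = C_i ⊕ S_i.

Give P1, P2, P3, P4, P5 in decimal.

P1 = 51, P2 = 15, P3 = 166, P4 = 101, P5 = 50

P1: S = E(K, 3) = 232; 219 ⊕ 232 = 51.
P2: S = E(K, 232) = 205; 194 ⊕ 205 = 15.
P3: S = E(K, 205) = 178; 20 ⊕ 178 = 166.
P4: S = E(K, 178) = 151; 242 ⊕ 151 = 101.
P5: S = E(K, 151) = 124; 78 ⊕ 124 = 50.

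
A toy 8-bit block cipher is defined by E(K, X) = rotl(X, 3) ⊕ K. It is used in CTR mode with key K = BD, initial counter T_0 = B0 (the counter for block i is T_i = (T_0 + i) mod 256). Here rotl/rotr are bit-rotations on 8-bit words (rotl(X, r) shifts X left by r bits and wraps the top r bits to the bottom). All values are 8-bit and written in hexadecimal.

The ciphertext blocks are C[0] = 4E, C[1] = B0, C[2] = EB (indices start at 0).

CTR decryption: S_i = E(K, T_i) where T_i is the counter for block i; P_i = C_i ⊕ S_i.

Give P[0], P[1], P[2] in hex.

P[0]: T = B0, S = E(K, T) = 38; 4E ⊕ 38 = 76.
P[1]: T = B1, S = E(K, T) = 30; B0 ⊕ 30 = 80.
P[2]: T = B2, S = E(K, T) = 28; EB ⊕ 28 = C3.

P[0] = 76, P[1] = 80, P[2] = C3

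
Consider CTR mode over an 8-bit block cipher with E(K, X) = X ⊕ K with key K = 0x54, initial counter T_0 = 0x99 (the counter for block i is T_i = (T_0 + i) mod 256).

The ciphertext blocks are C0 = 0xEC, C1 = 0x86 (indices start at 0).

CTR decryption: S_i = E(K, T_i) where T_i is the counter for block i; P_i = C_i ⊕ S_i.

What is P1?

P1 = 0x48

P1: T = 0x9A, S = E(K, T) = 0xCE; 0x86 ⊕ 0xCE = 0x48.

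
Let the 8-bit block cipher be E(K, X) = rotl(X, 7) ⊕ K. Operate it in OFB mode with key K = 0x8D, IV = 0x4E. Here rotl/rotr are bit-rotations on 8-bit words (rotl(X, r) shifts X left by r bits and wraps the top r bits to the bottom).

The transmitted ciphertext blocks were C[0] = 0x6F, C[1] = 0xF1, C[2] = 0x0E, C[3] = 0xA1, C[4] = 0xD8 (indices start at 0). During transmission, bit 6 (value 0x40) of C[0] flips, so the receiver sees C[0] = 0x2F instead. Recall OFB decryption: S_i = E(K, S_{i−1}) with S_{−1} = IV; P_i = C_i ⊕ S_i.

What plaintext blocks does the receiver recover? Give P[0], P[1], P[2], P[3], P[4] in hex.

P[0] = 0x85, P[1] = 0x29, P[2] = 0xEF, P[3] = 0xDC, P[4] = 0xEB

Only C[0] changed, to 0x2F. In OFB, a change in C_i flips the same bit in P_i only; the keystream is unaffected. Decrypting the received ciphertext:
P[0]: S = E(K, 0x4E) = 0xAA; 0x2F ⊕ 0xAA = 0x85.
P[1]: S = E(K, 0xAA) = 0xD8; 0xF1 ⊕ 0xD8 = 0x29.
P[2]: S = E(K, 0xD8) = 0xE1; 0x0E ⊕ 0xE1 = 0xEF.
P[3]: S = E(K, 0xE1) = 0x7D; 0xA1 ⊕ 0x7D = 0xDC.
P[4]: S = E(K, 0x7D) = 0x33; 0xD8 ⊕ 0x33 = 0xEB.
Blocks that differ from the original plaintext: P[0].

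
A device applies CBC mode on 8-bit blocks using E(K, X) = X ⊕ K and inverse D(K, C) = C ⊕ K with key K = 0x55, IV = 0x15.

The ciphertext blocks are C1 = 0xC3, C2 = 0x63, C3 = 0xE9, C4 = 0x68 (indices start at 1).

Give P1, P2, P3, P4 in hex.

P1 = 0x83, P2 = 0xF5, P3 = 0xDF, P4 = 0xD4

CBC decryption: P_i = D(K, C_i) ⊕ C_{i−1}, with C_{0} = IV.
P1: D(K, 0xC3) = 0x96; 0x96 ⊕ 0x15 = 0x83.
P2: D(K, 0x63) = 0x36; 0x36 ⊕ 0xC3 = 0xF5.
P3: D(K, 0xE9) = 0xBC; 0xBC ⊕ 0x63 = 0xDF.
P4: D(K, 0x68) = 0x3D; 0x3D ⊕ 0xE9 = 0xD4.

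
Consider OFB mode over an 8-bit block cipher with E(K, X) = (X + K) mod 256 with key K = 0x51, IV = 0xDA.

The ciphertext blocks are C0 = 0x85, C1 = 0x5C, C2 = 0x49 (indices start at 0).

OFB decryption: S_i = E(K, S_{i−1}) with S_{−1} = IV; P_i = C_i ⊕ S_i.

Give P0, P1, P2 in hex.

P0: S = E(K, 0xDA) = 0x2B; 0x85 ⊕ 0x2B = 0xAE.
P1: S = E(K, 0x2B) = 0x7C; 0x5C ⊕ 0x7C = 0x20.
P2: S = E(K, 0x7C) = 0xCD; 0x49 ⊕ 0xCD = 0x84.

P0 = 0xAE, P1 = 0x20, P2 = 0x84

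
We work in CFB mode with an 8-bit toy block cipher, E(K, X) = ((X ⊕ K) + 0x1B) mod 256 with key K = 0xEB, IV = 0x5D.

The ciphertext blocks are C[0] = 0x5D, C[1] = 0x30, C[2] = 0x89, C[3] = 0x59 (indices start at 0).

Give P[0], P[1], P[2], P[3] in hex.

CFB decryption: P_i = C_i ⊕ E(K, C_{i−1}), with C_{−1} = IV.
P[0]: E(K, 0x5D) = 0xD1; 0x5D ⊕ 0xD1 = 0x8C.
P[1]: E(K, 0x5D) = 0xD1; 0x30 ⊕ 0xD1 = 0xE1.
P[2]: E(K, 0x30) = 0xF6; 0x89 ⊕ 0xF6 = 0x7F.
P[3]: E(K, 0x89) = 0x7D; 0x59 ⊕ 0x7D = 0x24.

P[0] = 0x8C, P[1] = 0xE1, P[2] = 0x7F, P[3] = 0x24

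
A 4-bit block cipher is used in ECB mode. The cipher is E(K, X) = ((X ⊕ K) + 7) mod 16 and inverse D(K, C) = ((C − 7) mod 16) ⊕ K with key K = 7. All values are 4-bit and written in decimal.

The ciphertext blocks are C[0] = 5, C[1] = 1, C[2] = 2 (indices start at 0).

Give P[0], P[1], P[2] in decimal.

ECB decryption: P_i = D(K, C_i).
P[0]: D(K, 5) = 9.
P[1]: D(K, 1) = 13.
P[2]: D(K, 2) = 12.

P[0] = 9, P[1] = 13, P[2] = 12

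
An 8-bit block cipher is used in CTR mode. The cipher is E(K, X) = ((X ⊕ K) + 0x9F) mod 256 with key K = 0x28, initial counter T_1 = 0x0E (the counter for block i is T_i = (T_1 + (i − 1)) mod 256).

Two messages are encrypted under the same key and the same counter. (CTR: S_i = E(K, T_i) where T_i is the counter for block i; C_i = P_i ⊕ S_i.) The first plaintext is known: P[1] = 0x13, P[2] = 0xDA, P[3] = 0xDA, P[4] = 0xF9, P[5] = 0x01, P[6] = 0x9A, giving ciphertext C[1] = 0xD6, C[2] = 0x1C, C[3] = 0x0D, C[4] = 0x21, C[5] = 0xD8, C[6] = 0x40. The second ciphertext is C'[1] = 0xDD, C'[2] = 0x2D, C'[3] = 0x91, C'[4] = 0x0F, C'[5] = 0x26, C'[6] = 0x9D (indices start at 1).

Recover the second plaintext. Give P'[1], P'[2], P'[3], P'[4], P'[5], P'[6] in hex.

P'[1] = 0x18, P'[2] = 0xEB, P'[3] = 0x46, P'[4] = 0xD7, P'[5] = 0xFF, P'[6] = 0x47

In CTR with a reused counter, both messages share the same keystream S_i, so C_i ⊕ C'_i = P_i ⊕ P'_i and thus P'_i = P_i ⊕ C_i ⊕ C'_i.
P'[1]: 0x13 ⊕ 0xD6 ⊕ 0xDD = 0x18.
P'[2]: 0xDA ⊕ 0x1C ⊕ 0x2D = 0xEB.
P'[3]: 0xDA ⊕ 0x0D ⊕ 0x91 = 0x46.
P'[4]: 0xF9 ⊕ 0x21 ⊕ 0x0F = 0xD7.
P'[5]: 0x01 ⊕ 0xD8 ⊕ 0x26 = 0xFF.
P'[6]: 0x9A ⊕ 0x40 ⊕ 0x9D = 0x47.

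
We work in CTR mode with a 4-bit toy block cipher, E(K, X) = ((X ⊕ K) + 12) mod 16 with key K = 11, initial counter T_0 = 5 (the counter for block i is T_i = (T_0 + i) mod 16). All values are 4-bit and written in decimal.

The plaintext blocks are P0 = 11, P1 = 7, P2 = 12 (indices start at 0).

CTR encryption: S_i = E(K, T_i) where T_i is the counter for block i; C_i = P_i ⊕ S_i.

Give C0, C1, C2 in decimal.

C0 = 1, C1 = 14, C2 = 4

C0: T = 5, S = E(K, T) = 10; 11 ⊕ 10 = 1.
C1: T = 6, S = E(K, T) = 9; 7 ⊕ 9 = 14.
C2: T = 7, S = E(K, T) = 8; 12 ⊕ 8 = 4.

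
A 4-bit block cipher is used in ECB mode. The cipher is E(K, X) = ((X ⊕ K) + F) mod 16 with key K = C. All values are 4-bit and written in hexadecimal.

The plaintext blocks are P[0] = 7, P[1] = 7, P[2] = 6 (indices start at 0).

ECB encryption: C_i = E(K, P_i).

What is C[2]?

C[2]: E(K, 6) = 9.

C[2] = 9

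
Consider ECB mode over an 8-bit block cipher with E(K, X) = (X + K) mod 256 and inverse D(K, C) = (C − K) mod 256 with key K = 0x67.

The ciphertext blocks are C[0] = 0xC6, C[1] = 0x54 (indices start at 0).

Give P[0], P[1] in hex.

P[0] = 0x5F, P[1] = 0xED

ECB decryption: P_i = D(K, C_i).
P[0]: D(K, 0xC6) = 0x5F.
P[1]: D(K, 0x54) = 0xED.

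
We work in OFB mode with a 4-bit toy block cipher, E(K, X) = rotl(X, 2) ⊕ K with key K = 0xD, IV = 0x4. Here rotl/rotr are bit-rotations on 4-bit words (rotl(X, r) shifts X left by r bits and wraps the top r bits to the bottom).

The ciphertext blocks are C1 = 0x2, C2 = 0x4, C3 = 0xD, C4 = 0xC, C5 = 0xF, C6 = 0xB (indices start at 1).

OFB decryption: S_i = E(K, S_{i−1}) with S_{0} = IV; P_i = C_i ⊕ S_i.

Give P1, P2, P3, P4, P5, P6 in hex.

P1 = 0xE, P2 = 0xA, P3 = 0xB, P4 = 0x8, P5 = 0x3, P6 = 0x5

P1: S = E(K, 0x4) = 0xC; 0x2 ⊕ 0xC = 0xE.
P2: S = E(K, 0xC) = 0xE; 0x4 ⊕ 0xE = 0xA.
P3: S = E(K, 0xE) = 0x6; 0xD ⊕ 0x6 = 0xB.
P4: S = E(K, 0x6) = 0x4; 0xC ⊕ 0x4 = 0x8.
P5: S = E(K, 0x4) = 0xC; 0xF ⊕ 0xC = 0x3.
P6: S = E(K, 0xC) = 0xE; 0xB ⊕ 0xE = 0x5.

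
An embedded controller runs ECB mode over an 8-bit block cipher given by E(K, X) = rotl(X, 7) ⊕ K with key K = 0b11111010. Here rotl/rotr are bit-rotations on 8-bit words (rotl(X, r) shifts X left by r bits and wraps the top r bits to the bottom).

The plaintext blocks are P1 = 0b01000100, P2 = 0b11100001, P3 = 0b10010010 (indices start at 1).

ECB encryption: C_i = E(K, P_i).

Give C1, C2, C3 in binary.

C1: E(K, 0b01000100) = 0b11011000.
C2: E(K, 0b11100001) = 0b00001010.
C3: E(K, 0b10010010) = 0b10110011.

C1 = 0b11011000, C2 = 0b00001010, C3 = 0b10110011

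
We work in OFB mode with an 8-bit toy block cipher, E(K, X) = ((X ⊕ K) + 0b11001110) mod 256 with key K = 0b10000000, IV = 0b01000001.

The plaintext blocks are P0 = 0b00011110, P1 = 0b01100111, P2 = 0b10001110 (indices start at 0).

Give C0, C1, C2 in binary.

C0 = 0b10010001, C1 = 0b10111010, C2 = 0b10100101

OFB encryption: S_i = E(K, S_{i−1}) with S_{−1} = IV; C_i = P_i ⊕ S_i.
C0: S = E(K, 0b01000001) = 0b10001111; 0b00011110 ⊕ 0b10001111 = 0b10010001.
C1: S = E(K, 0b10001111) = 0b11011101; 0b01100111 ⊕ 0b11011101 = 0b10111010.
C2: S = E(K, 0b11011101) = 0b00101011; 0b10001110 ⊕ 0b00101011 = 0b10100101.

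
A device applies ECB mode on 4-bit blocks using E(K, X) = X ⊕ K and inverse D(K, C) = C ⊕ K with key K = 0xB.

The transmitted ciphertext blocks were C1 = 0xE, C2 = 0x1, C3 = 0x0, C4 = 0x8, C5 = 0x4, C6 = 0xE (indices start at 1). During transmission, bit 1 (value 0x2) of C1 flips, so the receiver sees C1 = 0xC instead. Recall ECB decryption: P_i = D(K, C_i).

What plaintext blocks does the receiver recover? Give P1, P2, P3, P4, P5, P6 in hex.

Only C1 changed, to 0xC. In ECB, a change in C_i affects only P_i. Decrypting the received ciphertext:
P1: D(K, 0xC) = 0x7.
P2: D(K, 0x1) = 0xA.
P3: D(K, 0x0) = 0xB.
P4: D(K, 0x8) = 0x3.
P5: D(K, 0x4) = 0xF.
P6: D(K, 0xE) = 0x5.
Blocks that differ from the original plaintext: P1.

P1 = 0x7, P2 = 0xA, P3 = 0xB, P4 = 0x3, P5 = 0xF, P6 = 0x5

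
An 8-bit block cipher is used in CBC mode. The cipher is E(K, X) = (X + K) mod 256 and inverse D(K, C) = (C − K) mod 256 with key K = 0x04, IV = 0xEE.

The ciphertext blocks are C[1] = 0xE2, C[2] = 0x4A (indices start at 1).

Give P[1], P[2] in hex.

P[1] = 0x30, P[2] = 0xA4

CBC decryption: P_i = D(K, C_i) ⊕ C_{i−1}, with C_{0} = IV.
P[1]: D(K, 0xE2) = 0xDE; 0xDE ⊕ 0xEE = 0x30.
P[2]: D(K, 0x4A) = 0x46; 0x46 ⊕ 0xE2 = 0xA4.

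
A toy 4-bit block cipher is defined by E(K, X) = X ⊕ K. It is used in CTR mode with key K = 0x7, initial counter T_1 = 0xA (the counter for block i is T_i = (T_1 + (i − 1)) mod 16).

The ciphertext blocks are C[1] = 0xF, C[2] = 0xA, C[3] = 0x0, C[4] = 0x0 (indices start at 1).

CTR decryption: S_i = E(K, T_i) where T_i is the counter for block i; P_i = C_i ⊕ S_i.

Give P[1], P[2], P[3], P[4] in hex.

P[1]: T = 0xA, S = E(K, T) = 0xD; 0xF ⊕ 0xD = 0x2.
P[2]: T = 0xB, S = E(K, T) = 0xC; 0xA ⊕ 0xC = 0x6.
P[3]: T = 0xC, S = E(K, T) = 0xB; 0x0 ⊕ 0xB = 0xB.
P[4]: T = 0xD, S = E(K, T) = 0xA; 0x0 ⊕ 0xA = 0xA.

P[1] = 0x2, P[2] = 0x6, P[3] = 0xB, P[4] = 0xA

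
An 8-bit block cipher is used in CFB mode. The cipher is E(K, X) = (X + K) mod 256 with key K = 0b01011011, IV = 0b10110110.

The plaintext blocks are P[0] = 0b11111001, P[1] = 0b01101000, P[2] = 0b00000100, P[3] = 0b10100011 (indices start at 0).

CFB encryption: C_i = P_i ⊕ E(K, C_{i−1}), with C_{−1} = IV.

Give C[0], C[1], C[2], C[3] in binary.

C[0] = 0b11101000, C[1] = 0b00101011, C[2] = 0b10000010, C[3] = 0b01111110

C[0]: E(K, 0b10110110) = 0b00010001; 0b11111001 ⊕ 0b00010001 = 0b11101000.
C[1]: E(K, 0b11101000) = 0b01000011; 0b01101000 ⊕ 0b01000011 = 0b00101011.
C[2]: E(K, 0b00101011) = 0b10000110; 0b00000100 ⊕ 0b10000110 = 0b10000010.
C[3]: E(K, 0b10000010) = 0b11011101; 0b10100011 ⊕ 0b11011101 = 0b01111110.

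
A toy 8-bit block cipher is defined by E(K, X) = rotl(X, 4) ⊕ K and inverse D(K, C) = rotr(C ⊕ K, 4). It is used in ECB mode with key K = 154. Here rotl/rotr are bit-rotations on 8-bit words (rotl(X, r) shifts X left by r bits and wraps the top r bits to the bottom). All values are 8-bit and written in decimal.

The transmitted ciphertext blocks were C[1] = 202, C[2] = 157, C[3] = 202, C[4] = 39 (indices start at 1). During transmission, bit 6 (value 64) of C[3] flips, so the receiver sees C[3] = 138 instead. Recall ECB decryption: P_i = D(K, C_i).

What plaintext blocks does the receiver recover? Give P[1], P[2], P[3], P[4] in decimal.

Only C[3] changed, to 138. In ECB, a change in C_i affects only P_i. Decrypting the received ciphertext:
P[1]: D(K, 202) = 5.
P[2]: D(K, 157) = 112.
P[3]: D(K, 138) = 1.
P[4]: D(K, 39) = 219.
Blocks that differ from the original plaintext: P[3].

P[1] = 5, P[2] = 112, P[3] = 1, P[4] = 219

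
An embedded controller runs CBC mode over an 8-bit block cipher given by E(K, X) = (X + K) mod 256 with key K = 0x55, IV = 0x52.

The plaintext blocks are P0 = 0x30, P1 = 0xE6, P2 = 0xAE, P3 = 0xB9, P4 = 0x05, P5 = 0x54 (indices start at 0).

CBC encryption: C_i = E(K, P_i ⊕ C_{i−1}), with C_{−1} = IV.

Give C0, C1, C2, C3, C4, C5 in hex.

C0: P0 ⊕ 0x52 = 0x62; E(K, 0x62) = 0xB7.
C1: P1 ⊕ 0xB7 = 0x51; E(K, 0x51) = 0xA6.
C2: P2 ⊕ 0xA6 = 0x08; E(K, 0x08) = 0x5D.
C3: P3 ⊕ 0x5D = 0xE4; E(K, 0xE4) = 0x39.
C4: P4 ⊕ 0x39 = 0x3C; E(K, 0x3C) = 0x91.
C5: P5 ⊕ 0x91 = 0xC5; E(K, 0xC5) = 0x1A.

C0 = 0xB7, C1 = 0xA6, C2 = 0x5D, C3 = 0x39, C4 = 0x91, C5 = 0x1A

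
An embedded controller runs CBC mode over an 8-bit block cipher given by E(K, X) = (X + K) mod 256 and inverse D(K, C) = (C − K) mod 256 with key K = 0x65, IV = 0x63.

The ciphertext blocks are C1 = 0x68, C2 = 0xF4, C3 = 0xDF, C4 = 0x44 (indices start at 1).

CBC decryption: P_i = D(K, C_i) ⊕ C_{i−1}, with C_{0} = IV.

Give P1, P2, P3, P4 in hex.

P1 = 0x60, P2 = 0xE7, P3 = 0x8E, P4 = 0x00

P1: D(K, 0x68) = 0x03; 0x03 ⊕ 0x63 = 0x60.
P2: D(K, 0xF4) = 0x8F; 0x8F ⊕ 0x68 = 0xE7.
P3: D(K, 0xDF) = 0x7A; 0x7A ⊕ 0xF4 = 0x8E.
P4: D(K, 0x44) = 0xDF; 0xDF ⊕ 0xDF = 0x00.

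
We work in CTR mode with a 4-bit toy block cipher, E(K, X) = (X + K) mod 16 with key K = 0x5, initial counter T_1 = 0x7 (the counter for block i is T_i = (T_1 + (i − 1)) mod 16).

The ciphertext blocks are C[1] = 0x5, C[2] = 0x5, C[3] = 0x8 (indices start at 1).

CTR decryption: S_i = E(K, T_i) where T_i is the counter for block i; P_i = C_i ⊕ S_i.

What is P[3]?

P[3]: T = 0x9, S = E(K, T) = 0xE; 0x8 ⊕ 0xE = 0x6.

P[3] = 0x6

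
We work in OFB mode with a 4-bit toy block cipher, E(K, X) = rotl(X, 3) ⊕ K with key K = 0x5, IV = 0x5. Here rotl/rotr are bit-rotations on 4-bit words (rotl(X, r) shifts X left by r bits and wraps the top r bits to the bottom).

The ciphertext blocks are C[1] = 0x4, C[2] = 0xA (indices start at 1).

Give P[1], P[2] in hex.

OFB decryption: S_i = E(K, S_{i−1}) with S_{0} = IV; P_i = C_i ⊕ S_i.
P[1]: S = E(K, 0x5) = 0xF; 0x4 ⊕ 0xF = 0xB.
P[2]: S = E(K, 0xF) = 0xA; 0xA ⊕ 0xA = 0x0.

P[1] = 0xB, P[2] = 0x0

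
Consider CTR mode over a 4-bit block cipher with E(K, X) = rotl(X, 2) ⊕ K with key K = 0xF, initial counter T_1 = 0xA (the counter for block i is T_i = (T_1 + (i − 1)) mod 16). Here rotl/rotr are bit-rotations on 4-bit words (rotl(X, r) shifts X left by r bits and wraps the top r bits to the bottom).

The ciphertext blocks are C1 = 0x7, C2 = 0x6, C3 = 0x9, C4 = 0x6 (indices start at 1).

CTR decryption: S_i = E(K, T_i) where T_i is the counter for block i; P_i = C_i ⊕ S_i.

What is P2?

P2: T = 0xB, S = E(K, T) = 0x1; 0x6 ⊕ 0x1 = 0x7.

P2 = 0x7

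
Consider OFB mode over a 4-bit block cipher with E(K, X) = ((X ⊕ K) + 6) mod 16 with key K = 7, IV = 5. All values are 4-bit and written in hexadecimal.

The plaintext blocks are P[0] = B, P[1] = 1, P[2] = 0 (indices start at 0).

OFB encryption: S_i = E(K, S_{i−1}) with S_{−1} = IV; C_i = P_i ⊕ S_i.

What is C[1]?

C[0]: S = E(K, 5) = 8; B ⊕ 8 = 3.
C[1]: S = E(K, 8) = 5; 1 ⊕ 5 = 4.

C[1] = 4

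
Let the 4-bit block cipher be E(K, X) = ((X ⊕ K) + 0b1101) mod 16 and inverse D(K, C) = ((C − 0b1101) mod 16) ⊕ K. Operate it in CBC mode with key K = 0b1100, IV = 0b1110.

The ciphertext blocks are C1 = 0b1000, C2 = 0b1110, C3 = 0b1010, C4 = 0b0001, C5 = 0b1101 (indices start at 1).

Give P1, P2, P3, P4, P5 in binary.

P1 = 0b1001, P2 = 0b0101, P3 = 0b1111, P4 = 0b0010, P5 = 0b1101

CBC decryption: P_i = D(K, C_i) ⊕ C_{i−1}, with C_{0} = IV.
P1: D(K, 0b1000) = 0b0111; 0b0111 ⊕ 0b1110 = 0b1001.
P2: D(K, 0b1110) = 0b1101; 0b1101 ⊕ 0b1000 = 0b0101.
P3: D(K, 0b1010) = 0b0001; 0b0001 ⊕ 0b1110 = 0b1111.
P4: D(K, 0b0001) = 0b1000; 0b1000 ⊕ 0b1010 = 0b0010.
P5: D(K, 0b1101) = 0b1100; 0b1100 ⊕ 0b0001 = 0b1101.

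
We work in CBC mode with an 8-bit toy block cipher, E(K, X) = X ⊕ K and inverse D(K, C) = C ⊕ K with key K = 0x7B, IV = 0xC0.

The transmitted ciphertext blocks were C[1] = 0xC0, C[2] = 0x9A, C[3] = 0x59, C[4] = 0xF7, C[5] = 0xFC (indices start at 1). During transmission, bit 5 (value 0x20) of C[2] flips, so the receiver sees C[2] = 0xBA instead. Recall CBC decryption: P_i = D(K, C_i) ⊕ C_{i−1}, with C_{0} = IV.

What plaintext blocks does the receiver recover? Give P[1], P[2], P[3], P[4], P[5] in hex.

P[1] = 0x7B, P[2] = 0x01, P[3] = 0x98, P[4] = 0xD5, P[5] = 0x70

Only C[2] changed, to 0xBA. In CBC, a change in C_i garbles P_i and flips the same bit in P_{i+1}. Decrypting the received ciphertext:
P[1]: D(K, 0xC0) = 0xBB; 0xBB ⊕ 0xC0 = 0x7B.
P[2]: D(K, 0xBA) = 0xC1; 0xC1 ⊕ 0xC0 = 0x01.
P[3]: D(K, 0x59) = 0x22; 0x22 ⊕ 0xBA = 0x98.
P[4]: D(K, 0xF7) = 0x8C; 0x8C ⊕ 0x59 = 0xD5.
P[5]: D(K, 0xFC) = 0x87; 0x87 ⊕ 0xF7 = 0x70.
Blocks that differ from the original plaintext: P[2], P[3].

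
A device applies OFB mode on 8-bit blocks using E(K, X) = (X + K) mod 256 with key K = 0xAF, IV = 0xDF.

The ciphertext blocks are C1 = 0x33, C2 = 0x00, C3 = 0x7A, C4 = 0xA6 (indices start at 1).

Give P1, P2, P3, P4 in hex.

OFB decryption: S_i = E(K, S_{i−1}) with S_{0} = IV; P_i = C_i ⊕ S_i.
P1: S = E(K, 0xDF) = 0x8E; 0x33 ⊕ 0x8E = 0xBD.
P2: S = E(K, 0x8E) = 0x3D; 0x00 ⊕ 0x3D = 0x3D.
P3: S = E(K, 0x3D) = 0xEC; 0x7A ⊕ 0xEC = 0x96.
P4: S = E(K, 0xEC) = 0x9B; 0xA6 ⊕ 0x9B = 0x3D.

P1 = 0xBD, P2 = 0x3D, P3 = 0x96, P4 = 0x3D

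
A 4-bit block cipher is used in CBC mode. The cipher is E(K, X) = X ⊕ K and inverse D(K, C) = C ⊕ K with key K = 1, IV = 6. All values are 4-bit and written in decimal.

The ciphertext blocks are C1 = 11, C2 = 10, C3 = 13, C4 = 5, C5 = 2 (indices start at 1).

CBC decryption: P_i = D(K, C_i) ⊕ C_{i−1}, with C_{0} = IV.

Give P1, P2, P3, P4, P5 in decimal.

P1: D(K, 11) = 10; 10 ⊕ 6 = 12.
P2: D(K, 10) = 11; 11 ⊕ 11 = 0.
P3: D(K, 13) = 12; 12 ⊕ 10 = 6.
P4: D(K, 5) = 4; 4 ⊕ 13 = 9.
P5: D(K, 2) = 3; 3 ⊕ 5 = 6.

P1 = 12, P2 = 0, P3 = 6, P4 = 9, P5 = 6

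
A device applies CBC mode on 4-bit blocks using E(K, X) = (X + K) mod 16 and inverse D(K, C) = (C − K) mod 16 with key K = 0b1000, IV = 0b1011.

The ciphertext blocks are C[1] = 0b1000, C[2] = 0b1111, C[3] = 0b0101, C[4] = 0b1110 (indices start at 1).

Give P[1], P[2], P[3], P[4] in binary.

P[1] = 0b1011, P[2] = 0b1111, P[3] = 0b0010, P[4] = 0b0011

CBC decryption: P_i = D(K, C_i) ⊕ C_{i−1}, with C_{0} = IV.
P[1]: D(K, 0b1000) = 0b0000; 0b0000 ⊕ 0b1011 = 0b1011.
P[2]: D(K, 0b1111) = 0b0111; 0b0111 ⊕ 0b1000 = 0b1111.
P[3]: D(K, 0b0101) = 0b1101; 0b1101 ⊕ 0b1111 = 0b0010.
P[4]: D(K, 0b1110) = 0b0110; 0b0110 ⊕ 0b0101 = 0b0011.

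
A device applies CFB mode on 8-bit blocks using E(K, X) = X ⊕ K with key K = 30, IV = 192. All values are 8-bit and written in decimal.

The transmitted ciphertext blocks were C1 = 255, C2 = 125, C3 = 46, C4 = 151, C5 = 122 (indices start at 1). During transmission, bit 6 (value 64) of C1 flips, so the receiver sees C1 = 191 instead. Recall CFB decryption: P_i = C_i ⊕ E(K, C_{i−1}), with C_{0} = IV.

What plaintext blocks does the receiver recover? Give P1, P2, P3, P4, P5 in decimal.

P1 = 97, P2 = 220, P3 = 77, P4 = 167, P5 = 243

Only C1 changed, to 191. In CFB, a change in C_i flips the same bit in P_i and garbles P_{i+1}. Decrypting the received ciphertext:
P1: E(K, 192) = 222; 191 ⊕ 222 = 97.
P2: E(K, 191) = 161; 125 ⊕ 161 = 220.
P3: E(K, 125) = 99; 46 ⊕ 99 = 77.
P4: E(K, 46) = 48; 151 ⊕ 48 = 167.
P5: E(K, 151) = 137; 122 ⊕ 137 = 243.
Blocks that differ from the original plaintext: P1, P2.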